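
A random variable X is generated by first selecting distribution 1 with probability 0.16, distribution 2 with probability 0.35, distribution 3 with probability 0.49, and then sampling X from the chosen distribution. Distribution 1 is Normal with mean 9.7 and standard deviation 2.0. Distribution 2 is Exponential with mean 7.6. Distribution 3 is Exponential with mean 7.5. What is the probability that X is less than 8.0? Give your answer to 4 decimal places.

0.5808

Conditional on each component, P(X < 8.0): 1: 0.197663; 2: 0.650982; 3: 0.655846.
By total probability, P(X < 8.0) = 0.16·0.197663 + 0.35·0.650982 + 0.49·0.655846 = 0.580834.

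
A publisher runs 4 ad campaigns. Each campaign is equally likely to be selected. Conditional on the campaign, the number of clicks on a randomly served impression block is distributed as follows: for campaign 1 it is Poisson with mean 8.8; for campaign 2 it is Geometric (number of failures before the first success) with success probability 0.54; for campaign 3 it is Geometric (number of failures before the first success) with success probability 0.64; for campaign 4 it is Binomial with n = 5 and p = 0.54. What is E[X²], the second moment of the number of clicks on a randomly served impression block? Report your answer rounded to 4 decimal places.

For each component E[X²] = Var + (mean)², giving 1: 86.24; 2: 2.30316; 3: 1.19531; 4: 8.532.
Overall E[X²] = 0.25·86.24 + 0.25·2.30316 + 0.25·1.19531 + 0.25·8.532 = 24.5676.

24.5676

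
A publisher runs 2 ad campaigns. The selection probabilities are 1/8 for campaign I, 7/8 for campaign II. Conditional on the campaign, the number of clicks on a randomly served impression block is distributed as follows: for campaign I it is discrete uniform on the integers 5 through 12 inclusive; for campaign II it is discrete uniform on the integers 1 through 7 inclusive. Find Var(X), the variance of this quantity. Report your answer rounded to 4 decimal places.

6.3711

Per component, I: μ=8.5, E[X²]=77.5; II: μ=4, E[X²]=20.
E[X] = 0.125·8.5 + 0.875·4 = 4.5625.
E[X²] = 0.125·77.5 + 0.875·20 = 27.1875.
Var(X) = E[X²] − (E[X])² = 27.1875 − 20.8164 = 6.37109.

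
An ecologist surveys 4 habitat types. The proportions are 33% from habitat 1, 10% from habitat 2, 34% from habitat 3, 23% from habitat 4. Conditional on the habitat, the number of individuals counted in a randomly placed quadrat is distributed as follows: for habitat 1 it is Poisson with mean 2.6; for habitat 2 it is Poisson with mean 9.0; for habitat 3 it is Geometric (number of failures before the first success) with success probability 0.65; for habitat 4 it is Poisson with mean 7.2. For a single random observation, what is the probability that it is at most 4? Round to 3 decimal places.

Conditional on each habitat, P(X ≤ 4): 1: 0.877423; 2: 0.0549636; 3: 0.994748; 4: 0.155516.
By total probability, P(X ≤ 4) = 0.33·0.877423 + 0.1·0.0549636 + 0.34·0.994748 + 0.23·0.155516 = 0.669029.

0.669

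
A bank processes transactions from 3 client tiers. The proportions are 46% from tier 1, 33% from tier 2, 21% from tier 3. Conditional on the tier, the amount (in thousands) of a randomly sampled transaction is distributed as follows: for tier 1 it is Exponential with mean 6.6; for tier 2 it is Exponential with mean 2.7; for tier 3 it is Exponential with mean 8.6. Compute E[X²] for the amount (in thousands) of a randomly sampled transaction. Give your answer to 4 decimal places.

For each component E[X²] = Var + (mean)², giving 1: 87.12; 2: 14.58; 3: 147.92.
Overall E[X²] = 0.46·87.12 + 0.33·14.58 + 0.21·147.92 = 75.9498.

75.9498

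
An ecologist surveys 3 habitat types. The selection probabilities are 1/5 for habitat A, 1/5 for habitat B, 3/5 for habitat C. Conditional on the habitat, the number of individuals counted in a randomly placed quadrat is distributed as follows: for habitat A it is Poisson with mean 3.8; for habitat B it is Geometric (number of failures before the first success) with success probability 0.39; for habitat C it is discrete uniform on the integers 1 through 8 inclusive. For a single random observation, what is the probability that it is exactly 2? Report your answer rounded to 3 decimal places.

Conditional on each habitat, P(X = 2): A: 0.161517; B: 0.145119; C: 0.125.
By total probability, P(X = 2) = 0.2·0.161517 + 0.2·0.145119 + 0.6·0.125 = 0.136327.

0.136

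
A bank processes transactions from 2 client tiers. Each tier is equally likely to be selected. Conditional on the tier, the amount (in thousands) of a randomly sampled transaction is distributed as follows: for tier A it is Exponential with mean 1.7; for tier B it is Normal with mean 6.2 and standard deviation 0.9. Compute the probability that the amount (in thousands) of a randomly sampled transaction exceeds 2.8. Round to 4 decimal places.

Conditional on each tier, P(X > 2.8): A: 0.192616; B: 0.999921.
By total probability, P(X > 2.8) = 0.5·0.192616 + 0.5·0.999921 = 0.596268.

0.5963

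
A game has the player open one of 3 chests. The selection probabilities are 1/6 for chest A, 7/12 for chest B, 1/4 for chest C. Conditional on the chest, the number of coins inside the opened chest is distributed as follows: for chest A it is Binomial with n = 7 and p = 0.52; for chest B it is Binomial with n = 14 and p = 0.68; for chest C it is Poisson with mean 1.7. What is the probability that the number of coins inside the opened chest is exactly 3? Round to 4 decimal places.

0.0812

Conditional on each chest, P(X = 3): A: 0.261242; B: 0.000412361; C: 0.149587.
By total probability, P(X = 3) = 0.166667·0.261242 + 0.583333·0.000412361 + 0.25·0.149587 = 0.0811777.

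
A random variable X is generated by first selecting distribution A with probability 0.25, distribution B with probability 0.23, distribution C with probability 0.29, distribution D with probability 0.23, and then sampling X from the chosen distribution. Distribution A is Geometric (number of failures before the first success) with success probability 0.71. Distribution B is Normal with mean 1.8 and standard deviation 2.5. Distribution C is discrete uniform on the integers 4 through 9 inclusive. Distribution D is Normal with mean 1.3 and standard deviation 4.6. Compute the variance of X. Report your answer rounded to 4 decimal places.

Per component, A: μ=0.408451, E[X²]=0.742115; B: μ=1.8, E[X²]=9.49; C: μ=6.5, E[X²]=45.1667; D: μ=1.3, E[X²]=22.85.
E[X] = 0.25·0.408451 + 0.23·1.8 + 0.29·6.5 + 0.23·1.3 = 2.70011.
E[X²] = 0.25·0.742115 + 0.23·9.49 + 0.29·45.1667 + 0.23·22.85 = 20.7221.
Var(X) = E[X²] − (E[X])² = 20.7221 − 7.29061 = 13.4315.

13.4315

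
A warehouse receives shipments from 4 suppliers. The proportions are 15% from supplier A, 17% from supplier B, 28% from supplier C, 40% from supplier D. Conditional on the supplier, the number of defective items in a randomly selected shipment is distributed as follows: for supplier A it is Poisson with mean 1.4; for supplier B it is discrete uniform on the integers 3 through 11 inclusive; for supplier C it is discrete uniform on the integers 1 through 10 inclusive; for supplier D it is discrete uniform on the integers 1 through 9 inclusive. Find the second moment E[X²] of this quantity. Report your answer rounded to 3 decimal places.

33.414

For each component E[X²] = Var + (mean)², giving A: 3.36; B: 55.6667; C: 38.5; D: 31.6667.
Overall E[X²] = 0.15·3.36 + 0.17·55.6667 + 0.28·38.5 + 0.4·31.6667 = 33.414.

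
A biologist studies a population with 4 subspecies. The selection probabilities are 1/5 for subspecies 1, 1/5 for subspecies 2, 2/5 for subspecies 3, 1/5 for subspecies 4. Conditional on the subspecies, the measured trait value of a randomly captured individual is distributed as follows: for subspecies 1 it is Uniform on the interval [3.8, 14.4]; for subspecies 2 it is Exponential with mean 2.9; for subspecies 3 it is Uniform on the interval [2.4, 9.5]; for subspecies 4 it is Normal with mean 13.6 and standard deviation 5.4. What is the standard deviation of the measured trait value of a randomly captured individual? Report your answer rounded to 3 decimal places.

4.921

Per component, 1: μ=9.1, E[X²]=92.1733; 2: μ=2.9, E[X²]=16.82; 3: μ=5.95, E[X²]=39.6033; 4: μ=13.6, E[X²]=214.12.
E[X] = 0.2·9.1 + 0.2·2.9 + 0.4·5.95 + 0.2·13.6 = 7.5.
E[X²] = 0.2·92.1733 + 0.2·16.82 + 0.4·39.6033 + 0.2·214.12 = 80.464.
Var(X) = E[X²] − (E[X])² = 80.464 − 56.25 = 24.214.
SD(X) = √24.214 = 4.92077.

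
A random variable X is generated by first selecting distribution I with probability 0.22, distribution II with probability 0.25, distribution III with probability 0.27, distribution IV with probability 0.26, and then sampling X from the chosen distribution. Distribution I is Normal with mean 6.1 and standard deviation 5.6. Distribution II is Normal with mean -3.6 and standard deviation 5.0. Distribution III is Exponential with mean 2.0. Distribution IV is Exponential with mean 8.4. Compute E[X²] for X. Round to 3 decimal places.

For each component E[X²] = Var + (mean)², giving I: 68.57; II: 37.96; III: 8; IV: 141.12.
Overall E[X²] = 0.22·68.57 + 0.25·37.96 + 0.27·8 + 0.26·141.12 = 63.4266.

63.427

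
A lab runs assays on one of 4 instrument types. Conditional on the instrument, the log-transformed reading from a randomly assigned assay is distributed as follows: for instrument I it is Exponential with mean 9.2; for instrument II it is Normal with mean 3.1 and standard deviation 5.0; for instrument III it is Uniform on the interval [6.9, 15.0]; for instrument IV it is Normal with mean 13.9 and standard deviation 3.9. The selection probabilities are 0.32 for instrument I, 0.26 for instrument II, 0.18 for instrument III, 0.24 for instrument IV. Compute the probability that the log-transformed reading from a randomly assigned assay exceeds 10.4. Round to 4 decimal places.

0.4200

Conditional on each instrument, P(X > 10.4): I: 0.322893; II: 0.072145; III: 0.567901; IV: 0.815257.
By total probability, P(X > 10.4) = 0.32·0.322893 + 0.26·0.072145 + 0.18·0.567901 + 0.24·0.815257 = 0.419967.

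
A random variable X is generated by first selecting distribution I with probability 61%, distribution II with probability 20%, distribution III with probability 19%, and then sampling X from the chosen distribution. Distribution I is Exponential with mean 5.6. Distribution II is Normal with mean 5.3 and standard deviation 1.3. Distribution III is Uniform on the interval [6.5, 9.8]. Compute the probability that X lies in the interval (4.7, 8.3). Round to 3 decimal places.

Conditional on each component, P(4.7 < X < 8.3): I: 0.204869; II: 0.667286; III: 0.545455.
By total probability, P(4.7 < X < 8.3) = 0.61·0.204869 + 0.2·0.667286 + 0.19·0.545455 = 0.362063.

0.362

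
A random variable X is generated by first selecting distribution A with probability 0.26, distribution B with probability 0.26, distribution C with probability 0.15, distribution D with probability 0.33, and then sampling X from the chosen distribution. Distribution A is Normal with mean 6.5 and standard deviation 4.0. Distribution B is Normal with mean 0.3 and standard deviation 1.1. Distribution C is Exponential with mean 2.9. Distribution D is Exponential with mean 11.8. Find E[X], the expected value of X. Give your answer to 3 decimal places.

6.097

Component means — A: 6.5; B: 0.3; C: 2.9; D: 11.8.
E[X] = 0.26·6.5 + 0.26·0.3 + 0.15·2.9 + 0.33·11.8 = 6.097.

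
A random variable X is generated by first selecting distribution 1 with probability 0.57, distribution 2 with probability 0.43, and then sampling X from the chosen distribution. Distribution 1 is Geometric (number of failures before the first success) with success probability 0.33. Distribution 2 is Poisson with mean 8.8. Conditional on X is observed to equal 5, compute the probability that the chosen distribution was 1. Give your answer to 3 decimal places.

0.471

Likelihoods P(X=5 | ·): 1: 0.0445541; 2: 0.0662889.
Posterior ∝ prior × likelihood. Numerator for 1: 0.57·0.0445541 = 0.0253959.
Normalizing constant: 0.57·0.0445541 + 0.43·0.0662889 = 0.0539001.
P(1 | observation) = 0.0253959 / 0.0539001 = 0.471165.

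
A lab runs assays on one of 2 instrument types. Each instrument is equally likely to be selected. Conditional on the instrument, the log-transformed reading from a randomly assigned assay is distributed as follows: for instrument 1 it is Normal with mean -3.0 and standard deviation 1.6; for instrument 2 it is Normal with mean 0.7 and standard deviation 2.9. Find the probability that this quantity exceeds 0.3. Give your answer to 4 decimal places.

Conditional on each instrument, P(X > 0.3): 1: 0.0195801; 2: 0.554853.
By total probability, P(X > 0.3) = 0.5·0.0195801 + 0.5·0.554853 = 0.287216.

0.2872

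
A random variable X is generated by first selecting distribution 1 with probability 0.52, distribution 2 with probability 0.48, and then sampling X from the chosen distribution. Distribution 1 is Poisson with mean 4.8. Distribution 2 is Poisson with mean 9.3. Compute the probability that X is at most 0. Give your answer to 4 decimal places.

0.0043

Conditional on each component, P(X ≤ 0): 1: 0.00822975; 2: 9.14242e-05.
By total probability, P(X ≤ 0) = 0.52·0.00822975 + 0.48·9.14242e-05 = 0.00432335.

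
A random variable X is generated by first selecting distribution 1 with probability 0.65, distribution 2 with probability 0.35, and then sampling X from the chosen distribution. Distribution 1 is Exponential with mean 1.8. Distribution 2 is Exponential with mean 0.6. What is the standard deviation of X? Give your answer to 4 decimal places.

1.5999

Per component, 1: μ=1.8, E[X²]=6.48; 2: μ=0.6, E[X²]=0.72.
E[X] = 0.65·1.8 + 0.35·0.6 = 1.38.
E[X²] = 0.65·6.48 + 0.35·0.72 = 4.464.
Var(X) = E[X²] − (E[X])² = 4.464 − 1.9044 = 2.5596.
SD(X) = √2.5596 = 1.59987.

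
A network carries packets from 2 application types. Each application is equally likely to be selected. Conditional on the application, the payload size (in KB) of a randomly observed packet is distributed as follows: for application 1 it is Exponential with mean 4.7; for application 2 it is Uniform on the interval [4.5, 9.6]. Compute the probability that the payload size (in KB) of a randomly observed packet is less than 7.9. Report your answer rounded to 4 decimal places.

0.7402

Conditional on each application, P(X < 7.9): 1: 0.813785; 2: 0.666667.
By total probability, P(X < 7.9) = 0.5·0.813785 + 0.5·0.666667 = 0.740226.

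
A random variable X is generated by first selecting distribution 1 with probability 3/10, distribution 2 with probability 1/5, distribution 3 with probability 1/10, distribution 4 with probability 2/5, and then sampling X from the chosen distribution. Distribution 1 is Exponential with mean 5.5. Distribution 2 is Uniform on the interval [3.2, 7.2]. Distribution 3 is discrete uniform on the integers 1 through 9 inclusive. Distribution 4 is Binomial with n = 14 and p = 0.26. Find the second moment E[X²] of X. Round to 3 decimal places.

For each component E[X²] = Var + (mean)², giving 1: 60.5; 2: 28.3733; 3: 31.6667; 4: 15.9432.
Overall E[X²] = 0.3·60.5 + 0.2·28.3733 + 0.1·31.6667 + 0.4·15.9432 = 33.3686.

33.369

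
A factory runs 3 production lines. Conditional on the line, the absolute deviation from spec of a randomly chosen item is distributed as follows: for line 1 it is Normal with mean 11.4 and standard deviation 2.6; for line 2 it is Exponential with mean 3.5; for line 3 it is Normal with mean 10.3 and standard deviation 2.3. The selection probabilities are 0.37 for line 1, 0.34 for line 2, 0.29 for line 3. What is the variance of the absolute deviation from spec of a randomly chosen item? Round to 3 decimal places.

20.741

Per component, 1: μ=11.4, E[X²]=136.72; 2: μ=3.5, E[X²]=24.5; 3: μ=10.3, E[X²]=111.38.
E[X] = 0.37·11.4 + 0.34·3.5 + 0.29·10.3 = 8.395.
E[X²] = 0.37·136.72 + 0.34·24.5 + 0.29·111.38 = 91.2166.
Var(X) = E[X²] − (E[X])² = 91.2166 − 70.476 = 20.7406.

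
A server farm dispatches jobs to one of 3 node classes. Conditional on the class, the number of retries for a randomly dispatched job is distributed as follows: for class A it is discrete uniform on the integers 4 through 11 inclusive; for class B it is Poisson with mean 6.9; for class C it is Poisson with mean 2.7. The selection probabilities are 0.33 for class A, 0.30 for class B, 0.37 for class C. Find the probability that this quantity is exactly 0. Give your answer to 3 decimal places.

0.025

Conditional on each class, P(X = 0): A: 0; B: 0.00100779; C: 0.0672055.
By total probability, P(X = 0) = 0.33·0 + 0.3·0.00100779 + 0.37·0.0672055 = 0.0251684.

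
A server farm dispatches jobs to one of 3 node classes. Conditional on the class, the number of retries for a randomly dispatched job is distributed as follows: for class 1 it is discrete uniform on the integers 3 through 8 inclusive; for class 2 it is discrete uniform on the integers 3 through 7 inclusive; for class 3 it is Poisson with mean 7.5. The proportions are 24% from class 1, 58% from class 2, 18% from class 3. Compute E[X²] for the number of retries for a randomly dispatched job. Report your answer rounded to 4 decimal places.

35.0950

For each component E[X²] = Var + (mean)², giving 1: 33.1667; 2: 27; 3: 63.75.
Overall E[X²] = 0.24·33.1667 + 0.58·27 + 0.18·63.75 = 35.095.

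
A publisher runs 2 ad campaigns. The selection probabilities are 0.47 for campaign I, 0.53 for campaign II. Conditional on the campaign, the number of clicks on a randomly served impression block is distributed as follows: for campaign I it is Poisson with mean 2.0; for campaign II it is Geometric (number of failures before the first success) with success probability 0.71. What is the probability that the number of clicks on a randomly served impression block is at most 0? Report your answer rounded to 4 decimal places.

0.4399

Conditional on each campaign, P(X ≤ 0): I: 0.135335; II: 0.71.
By total probability, P(X ≤ 0) = 0.47·0.135335 + 0.53·0.71 = 0.439908.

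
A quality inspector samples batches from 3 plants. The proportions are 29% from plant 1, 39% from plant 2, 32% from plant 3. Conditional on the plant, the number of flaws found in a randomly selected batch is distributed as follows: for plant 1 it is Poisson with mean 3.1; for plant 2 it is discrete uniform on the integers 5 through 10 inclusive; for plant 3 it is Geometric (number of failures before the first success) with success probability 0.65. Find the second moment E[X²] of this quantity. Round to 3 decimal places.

For each component E[X²] = Var + (mean)², giving 1: 12.71; 2: 59.1667; 3: 1.11834.
Overall E[X²] = 0.29·12.71 + 0.39·59.1667 + 0.32·1.11834 = 27.1188.

27.119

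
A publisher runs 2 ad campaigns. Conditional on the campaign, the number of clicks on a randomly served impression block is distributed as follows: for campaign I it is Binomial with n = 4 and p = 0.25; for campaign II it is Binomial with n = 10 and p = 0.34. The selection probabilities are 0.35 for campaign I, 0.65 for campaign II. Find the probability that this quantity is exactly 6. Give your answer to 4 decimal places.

Conditional on each campaign, P(X = 6): I: 0; II: 0.0615557.
By total probability, P(X = 6) = 0.35·0 + 0.65·0.0615557 = 0.0400112.

0.0400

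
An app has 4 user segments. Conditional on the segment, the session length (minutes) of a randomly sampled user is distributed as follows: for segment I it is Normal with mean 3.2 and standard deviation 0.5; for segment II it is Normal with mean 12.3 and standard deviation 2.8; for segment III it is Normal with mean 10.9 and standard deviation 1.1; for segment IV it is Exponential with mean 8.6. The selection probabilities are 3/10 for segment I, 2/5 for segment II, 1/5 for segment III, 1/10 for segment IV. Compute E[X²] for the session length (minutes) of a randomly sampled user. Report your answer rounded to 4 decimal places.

For each component E[X²] = Var + (mean)², giving I: 10.49; II: 159.13; III: 120.02; IV: 147.92.
Overall E[X²] = 0.3·10.49 + 0.4·159.13 + 0.2·120.02 + 0.1·147.92 = 105.595.

105.5950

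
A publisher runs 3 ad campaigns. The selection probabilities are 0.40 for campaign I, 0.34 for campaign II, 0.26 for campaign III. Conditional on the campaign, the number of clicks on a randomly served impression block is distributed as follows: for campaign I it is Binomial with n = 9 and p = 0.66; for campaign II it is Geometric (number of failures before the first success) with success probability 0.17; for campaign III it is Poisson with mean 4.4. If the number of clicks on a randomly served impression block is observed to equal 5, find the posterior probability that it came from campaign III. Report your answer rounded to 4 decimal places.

0.2906

Likelihoods P(X=5 | ·): I: 0.210866; II: 0.0669637; III: 0.168728.
Posterior ∝ prior × likelihood. Numerator for III: 0.26·0.168728 = 0.0438692.
Normalizing constant: 0.4·0.210866 + 0.34·0.0669637 + 0.26·0.168728 = 0.150983.
P(III | observation) = 0.0438692 / 0.150983 = 0.290557.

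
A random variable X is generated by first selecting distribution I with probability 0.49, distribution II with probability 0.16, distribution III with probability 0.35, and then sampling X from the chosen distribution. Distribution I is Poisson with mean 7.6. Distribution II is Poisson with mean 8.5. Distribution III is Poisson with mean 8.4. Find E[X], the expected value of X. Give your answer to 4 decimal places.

Component means — I: 7.6; II: 8.5; III: 8.4.
E[X] = 0.49·7.6 + 0.16·8.5 + 0.35·8.4 = 8.024.

8.0240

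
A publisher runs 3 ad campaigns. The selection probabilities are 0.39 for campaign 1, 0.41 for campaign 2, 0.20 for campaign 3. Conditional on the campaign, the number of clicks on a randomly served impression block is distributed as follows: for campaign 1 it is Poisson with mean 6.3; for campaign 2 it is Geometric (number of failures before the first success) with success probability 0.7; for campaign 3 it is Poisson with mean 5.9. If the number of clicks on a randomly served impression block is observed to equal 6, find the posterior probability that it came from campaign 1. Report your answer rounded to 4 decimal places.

Likelihoods P(X=6 | ·): 1: 0.159461; 2: 0.0005103; 3: 0.160488.
Posterior ∝ prior × likelihood. Numerator for 1: 0.39·0.159461 = 0.0621899.
Normalizing constant: 0.39·0.159461 + 0.41·0.0005103 + 0.2·0.160488 = 0.0944967.
P(1 | observation) = 0.0621899 / 0.0944967 = 0.658117.

0.6581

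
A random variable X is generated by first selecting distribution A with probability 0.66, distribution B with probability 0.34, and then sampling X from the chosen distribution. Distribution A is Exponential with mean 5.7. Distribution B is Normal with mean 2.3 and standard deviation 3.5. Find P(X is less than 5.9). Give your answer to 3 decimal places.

Conditional on each component, P(X < 5.9): A: 0.644805; B: 0.848159.
By total probability, P(X < 5.9) = 0.66·0.644805 + 0.34·0.848159 = 0.713945.

0.714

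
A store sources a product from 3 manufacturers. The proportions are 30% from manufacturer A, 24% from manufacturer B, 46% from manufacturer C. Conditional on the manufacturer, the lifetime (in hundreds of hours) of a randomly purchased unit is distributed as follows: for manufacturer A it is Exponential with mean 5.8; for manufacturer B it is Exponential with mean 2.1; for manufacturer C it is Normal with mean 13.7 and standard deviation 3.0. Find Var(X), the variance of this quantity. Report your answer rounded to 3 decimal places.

39.744

Per component, A: μ=5.8, E[X²]=67.28; B: μ=2.1, E[X²]=8.82; C: μ=13.7, E[X²]=196.69.
E[X] = 0.3·5.8 + 0.24·2.1 + 0.46·13.7 = 8.546.
E[X²] = 0.3·67.28 + 0.24·8.82 + 0.46·196.69 = 112.778.
Var(X) = E[X²] − (E[X])² = 112.778 − 73.0341 = 39.7441.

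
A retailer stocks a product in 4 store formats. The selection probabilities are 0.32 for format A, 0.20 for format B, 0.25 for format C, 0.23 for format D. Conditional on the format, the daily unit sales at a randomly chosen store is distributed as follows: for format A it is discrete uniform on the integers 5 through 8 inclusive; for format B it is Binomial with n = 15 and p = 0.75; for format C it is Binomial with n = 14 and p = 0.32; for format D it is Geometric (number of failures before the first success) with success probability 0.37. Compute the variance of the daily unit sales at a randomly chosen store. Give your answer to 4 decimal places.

Per component, A: μ=6.5, E[X²]=43.5; B: μ=11.25, E[X²]=129.375; C: μ=4.48, E[X²]=23.1168; D: μ=1.7027, E[X²]=7.5011.
E[X] = 0.32·6.5 + 0.2·11.25 + 0.25·4.48 + 0.23·1.7027 = 5.84162.
E[X²] = 0.32·43.5 + 0.2·129.375 + 0.25·23.1168 + 0.23·7.5011 = 47.2995.
Var(X) = E[X²] − (E[X])² = 47.2995 − 34.1245 = 13.1749.

13.1749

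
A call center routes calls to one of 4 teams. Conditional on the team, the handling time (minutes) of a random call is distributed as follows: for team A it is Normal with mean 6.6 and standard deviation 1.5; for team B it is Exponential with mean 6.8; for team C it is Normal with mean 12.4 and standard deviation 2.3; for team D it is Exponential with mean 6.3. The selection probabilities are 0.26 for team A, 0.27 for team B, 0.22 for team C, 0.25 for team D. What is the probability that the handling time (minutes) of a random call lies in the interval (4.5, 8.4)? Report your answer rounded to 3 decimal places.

0.335

Conditional on each team, P(4.5 < X < 8.4): A: 0.804174; B: 0.225191; C: 0.0407094; D: 0.225945.
By total probability, P(4.5 < X < 8.4) = 0.26·0.804174 + 0.27·0.225191 + 0.22·0.0407094 + 0.25·0.225945 = 0.335329.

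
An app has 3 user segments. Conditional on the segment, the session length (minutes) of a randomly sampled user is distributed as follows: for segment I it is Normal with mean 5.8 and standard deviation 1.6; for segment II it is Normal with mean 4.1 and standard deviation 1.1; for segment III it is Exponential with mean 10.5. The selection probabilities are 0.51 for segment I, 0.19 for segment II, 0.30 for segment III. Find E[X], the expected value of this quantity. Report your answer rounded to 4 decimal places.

Component means — I: 5.8; II: 4.1; III: 10.5.
E[X] = 0.51·5.8 + 0.19·4.1 + 0.3·10.5 = 6.887.

6.8870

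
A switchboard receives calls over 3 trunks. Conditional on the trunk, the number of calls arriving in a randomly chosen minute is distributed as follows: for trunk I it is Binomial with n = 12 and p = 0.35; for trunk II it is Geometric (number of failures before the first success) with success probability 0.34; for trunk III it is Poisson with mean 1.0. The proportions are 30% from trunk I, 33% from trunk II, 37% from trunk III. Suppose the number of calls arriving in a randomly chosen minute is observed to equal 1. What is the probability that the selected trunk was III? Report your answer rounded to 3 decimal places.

0.615

Likelihoods P(X=1 | ·): I: 0.0367533; II: 0.2244; III: 0.367879.
Posterior ∝ prior × likelihood. Numerator for III: 0.37·0.367879 = 0.136115.
Normalizing constant: 0.3·0.0367533 + 0.33·0.2244 + 0.37·0.367879 = 0.221193.
P(III | observation) = 0.136115 / 0.221193 = 0.615368.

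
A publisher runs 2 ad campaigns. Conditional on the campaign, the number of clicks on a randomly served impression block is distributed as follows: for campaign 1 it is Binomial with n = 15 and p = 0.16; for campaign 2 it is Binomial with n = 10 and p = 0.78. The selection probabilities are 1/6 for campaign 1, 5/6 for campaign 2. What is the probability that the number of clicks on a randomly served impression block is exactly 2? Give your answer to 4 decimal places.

Conditional on each campaign, P(X = 2): 1: 0.278651; 2: 0.000150239.
By total probability, P(X = 2) = 0.166667·0.278651 + 0.833333·0.000150239 = 0.046567.

0.0466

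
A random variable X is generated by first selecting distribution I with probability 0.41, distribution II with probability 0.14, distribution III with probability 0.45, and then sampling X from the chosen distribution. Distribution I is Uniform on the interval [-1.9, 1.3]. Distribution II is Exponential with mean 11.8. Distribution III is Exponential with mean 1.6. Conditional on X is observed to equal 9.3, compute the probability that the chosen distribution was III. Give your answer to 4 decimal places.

0.1349

Likelihoods f(9.3 | ·): I: 0; II: 0.0385332; III: 0.00186872.
Posterior ∝ prior × likelihood. Numerator for III: 0.45·0.00186872 = 0.000840922.
Normalizing constant: 0.41·0 + 0.14·0.0385332 + 0.45·0.00186872 = 0.00623557.
P(III | observation) = 0.000840922 / 0.00623557 = 0.134859.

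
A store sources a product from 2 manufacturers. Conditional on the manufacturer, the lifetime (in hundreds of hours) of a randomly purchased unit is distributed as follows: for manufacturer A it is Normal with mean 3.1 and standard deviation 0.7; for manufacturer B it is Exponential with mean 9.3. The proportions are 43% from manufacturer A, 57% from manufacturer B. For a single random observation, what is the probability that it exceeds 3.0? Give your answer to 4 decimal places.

Conditional on each manufacturer, P(X > 3.0): A: 0.556798; B: 0.724278.
By total probability, P(X > 3.0) = 0.43·0.556798 + 0.57·0.724278 = 0.652262.

0.6523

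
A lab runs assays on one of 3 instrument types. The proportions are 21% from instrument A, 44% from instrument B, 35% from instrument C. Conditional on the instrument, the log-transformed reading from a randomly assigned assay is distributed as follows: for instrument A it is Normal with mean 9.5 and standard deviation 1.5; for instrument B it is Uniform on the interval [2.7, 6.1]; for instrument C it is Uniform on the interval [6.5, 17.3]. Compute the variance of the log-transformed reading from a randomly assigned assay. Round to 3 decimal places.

Per component, A: μ=9.5, E[X²]=92.5; B: μ=4.4, E[X²]=20.3233; C: μ=11.9, E[X²]=151.33.
E[X] = 0.21·9.5 + 0.44·4.4 + 0.35·11.9 = 8.096.
E[X²] = 0.21·92.5 + 0.44·20.3233 + 0.35·151.33 = 81.3328.
Var(X) = E[X²] − (E[X])² = 81.3328 − 65.5452 = 15.7876.

15.788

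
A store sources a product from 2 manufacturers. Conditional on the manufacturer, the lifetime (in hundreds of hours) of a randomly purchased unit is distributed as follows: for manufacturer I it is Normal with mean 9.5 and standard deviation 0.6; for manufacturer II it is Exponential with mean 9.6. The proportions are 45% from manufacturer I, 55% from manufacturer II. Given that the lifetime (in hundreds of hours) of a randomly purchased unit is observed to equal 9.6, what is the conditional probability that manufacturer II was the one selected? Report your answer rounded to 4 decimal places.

Likelihoods f(9.6 | ·): I: 0.655733; II: 0.0383208.
Posterior ∝ prior × likelihood. Numerator for II: 0.55·0.0383208 = 0.0210764.
Normalizing constant: 0.45·0.655733 + 0.55·0.0383208 = 0.316156.
P(II | observation) = 0.0210764 / 0.316156 = 0.0666646.

0.0667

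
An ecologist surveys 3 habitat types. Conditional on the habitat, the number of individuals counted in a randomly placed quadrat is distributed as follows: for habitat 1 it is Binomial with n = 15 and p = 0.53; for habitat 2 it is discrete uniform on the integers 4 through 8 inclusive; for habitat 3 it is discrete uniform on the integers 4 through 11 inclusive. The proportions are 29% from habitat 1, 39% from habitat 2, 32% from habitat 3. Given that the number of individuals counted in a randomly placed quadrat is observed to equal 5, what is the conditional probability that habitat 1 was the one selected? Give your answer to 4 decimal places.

Likelihoods P(X=5 | ·): 1: 0.0660562; 2: 0.2; 3: 0.125.
Posterior ∝ prior × likelihood. Numerator for 1: 0.29·0.0660562 = 0.0191563.
Normalizing constant: 0.29·0.0660562 + 0.39·0.2 + 0.32·0.125 = 0.137156.
P(1 | observation) = 0.0191563 / 0.137156 = 0.139668.

0.1397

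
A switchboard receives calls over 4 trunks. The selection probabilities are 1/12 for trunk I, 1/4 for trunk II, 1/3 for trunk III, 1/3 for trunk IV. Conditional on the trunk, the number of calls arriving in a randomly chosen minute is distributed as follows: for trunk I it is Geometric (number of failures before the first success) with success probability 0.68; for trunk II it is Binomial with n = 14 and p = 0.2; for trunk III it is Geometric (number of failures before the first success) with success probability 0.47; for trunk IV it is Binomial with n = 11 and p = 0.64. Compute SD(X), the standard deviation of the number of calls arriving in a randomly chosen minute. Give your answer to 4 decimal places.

Per component, I: μ=0.470588, E[X²]=0.913495; II: μ=2.8, E[X²]=10.08; III: μ=1.12766, E[X²]=3.67089; IV: μ=7.04, E[X²]=52.096.
E[X] = 0.0833333·0.470588 + 0.25·2.8 + 0.333333·1.12766 + 0.333333·7.04 = 3.46177.
E[X²] = 0.0833333·0.913495 + 0.25·10.08 + 0.333333·3.67089 + 0.333333·52.096 = 21.1851.
Var(X) = E[X²] − (E[X])² = 21.1851 − 11.9838 = 9.20124.
SD(X) = √9.20124 = 3.03336.

3.0334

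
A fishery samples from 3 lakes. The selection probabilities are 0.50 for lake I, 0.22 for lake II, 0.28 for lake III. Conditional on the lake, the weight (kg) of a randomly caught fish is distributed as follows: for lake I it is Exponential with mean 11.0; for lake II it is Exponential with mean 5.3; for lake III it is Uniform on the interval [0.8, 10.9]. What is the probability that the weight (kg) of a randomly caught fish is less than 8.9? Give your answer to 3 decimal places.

Conditional on each lake, P(X < 8.9): I: 0.554737; II: 0.813485; III: 0.80198.
By total probability, P(X < 8.9) = 0.5·0.554737 + 0.22·0.813485 + 0.28·0.80198 = 0.68089.

0.681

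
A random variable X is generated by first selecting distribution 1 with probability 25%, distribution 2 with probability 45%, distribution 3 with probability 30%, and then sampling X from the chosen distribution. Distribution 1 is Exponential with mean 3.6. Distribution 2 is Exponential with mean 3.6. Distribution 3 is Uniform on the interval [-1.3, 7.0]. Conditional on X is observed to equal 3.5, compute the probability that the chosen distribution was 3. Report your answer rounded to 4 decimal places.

0.3295

Likelihoods f(3.5 | ·): 1: 0.105067; 2: 0.105067; 3: 0.120482.
Posterior ∝ prior × likelihood. Numerator for 3: 0.3·0.120482 = 0.0361446.
Normalizing constant: 0.25·0.105067 + 0.45·0.105067 + 0.3·0.120482 = 0.109692.
P(3 | observation) = 0.0361446 / 0.109692 = 0.329511.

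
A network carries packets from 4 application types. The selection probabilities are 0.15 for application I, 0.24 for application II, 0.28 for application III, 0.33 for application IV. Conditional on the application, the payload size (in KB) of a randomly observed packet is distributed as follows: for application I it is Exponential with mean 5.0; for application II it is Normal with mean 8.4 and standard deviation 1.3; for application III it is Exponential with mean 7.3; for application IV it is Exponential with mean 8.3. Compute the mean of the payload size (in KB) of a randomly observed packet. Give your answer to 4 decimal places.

Component means — I: 5; II: 8.4; III: 7.3; IV: 8.3.
E[X] = 0.15·5 + 0.24·8.4 + 0.28·7.3 + 0.33·8.3 = 7.549.

7.5490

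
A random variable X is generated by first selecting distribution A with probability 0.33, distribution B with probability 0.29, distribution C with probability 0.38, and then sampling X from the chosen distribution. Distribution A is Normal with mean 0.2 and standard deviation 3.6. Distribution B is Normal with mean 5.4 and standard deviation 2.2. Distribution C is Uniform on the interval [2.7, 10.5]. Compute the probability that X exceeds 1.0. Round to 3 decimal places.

0.799

Conditional on each component, P(X > 1.0): A: 0.41207; B: 0.97725; C: 1.
By total probability, P(X > 1.0) = 0.33·0.41207 + 0.29·0.97725 + 0.38·1 = 0.799386.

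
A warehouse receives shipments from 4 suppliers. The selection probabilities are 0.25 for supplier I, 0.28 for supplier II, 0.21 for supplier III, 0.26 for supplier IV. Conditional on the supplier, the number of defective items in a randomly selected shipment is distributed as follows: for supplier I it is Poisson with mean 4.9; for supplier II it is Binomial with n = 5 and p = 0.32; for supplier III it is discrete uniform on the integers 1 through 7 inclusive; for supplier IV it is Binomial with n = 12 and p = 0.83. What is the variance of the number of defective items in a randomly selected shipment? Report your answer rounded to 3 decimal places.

12.645

Per component, I: μ=4.9, E[X²]=28.91; II: μ=1.6, E[X²]=3.648; III: μ=4, E[X²]=20; IV: μ=9.96, E[X²]=100.895.
E[X] = 0.25·4.9 + 0.28·1.6 + 0.21·4 + 0.26·9.96 = 5.1026.
E[X²] = 0.25·28.91 + 0.28·3.648 + 0.21·20 + 0.26·100.895 = 38.6816.
Var(X) = E[X²] − (E[X])² = 38.6816 − 26.0365 = 12.6451.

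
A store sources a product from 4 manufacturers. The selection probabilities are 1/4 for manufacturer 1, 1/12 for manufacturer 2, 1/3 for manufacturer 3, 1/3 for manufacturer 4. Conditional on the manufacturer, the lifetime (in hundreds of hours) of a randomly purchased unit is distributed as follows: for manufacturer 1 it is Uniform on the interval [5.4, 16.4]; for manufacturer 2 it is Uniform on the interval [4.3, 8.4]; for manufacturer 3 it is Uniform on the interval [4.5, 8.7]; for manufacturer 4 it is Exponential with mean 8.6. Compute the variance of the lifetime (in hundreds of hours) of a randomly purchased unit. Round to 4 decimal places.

Per component, 1: μ=10.9, E[X²]=128.893; 2: μ=6.35, E[X²]=41.7233; 3: μ=6.6, E[X²]=45.03; 4: μ=8.6, E[X²]=147.92.
E[X] = 0.25·10.9 + 0.0833333·6.35 + 0.333333·6.6 + 0.333333·8.6 = 8.32083.
E[X²] = 0.25·128.893 + 0.0833333·41.7233 + 0.333333·45.03 + 0.333333·147.92 = 100.017.
Var(X) = E[X²] − (E[X])² = 100.017 − 69.2363 = 30.7807.

30.7807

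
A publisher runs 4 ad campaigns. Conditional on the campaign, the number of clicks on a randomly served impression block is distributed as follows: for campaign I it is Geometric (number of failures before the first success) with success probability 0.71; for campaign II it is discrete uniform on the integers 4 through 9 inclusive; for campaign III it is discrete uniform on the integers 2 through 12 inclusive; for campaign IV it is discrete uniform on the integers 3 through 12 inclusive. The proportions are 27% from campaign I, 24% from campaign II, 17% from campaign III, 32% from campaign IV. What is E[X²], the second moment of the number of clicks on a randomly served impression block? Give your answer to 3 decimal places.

41.710

For each component E[X²] = Var + (mean)², giving I: 0.742115; II: 45.1667; III: 59; IV: 64.5.
Overall E[X²] = 0.27·0.742115 + 0.24·45.1667 + 0.17·59 + 0.32·64.5 = 41.7104.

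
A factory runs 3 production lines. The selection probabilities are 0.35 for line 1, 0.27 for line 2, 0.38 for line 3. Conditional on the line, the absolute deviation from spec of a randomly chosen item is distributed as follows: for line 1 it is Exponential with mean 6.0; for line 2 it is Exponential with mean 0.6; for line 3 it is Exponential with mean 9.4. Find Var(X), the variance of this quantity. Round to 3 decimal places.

58.512

Per component, 1: μ=6, E[X²]=72; 2: μ=0.6, E[X²]=0.72; 3: μ=9.4, E[X²]=176.72.
E[X] = 0.35·6 + 0.27·0.6 + 0.38·9.4 = 5.834.
E[X²] = 0.35·72 + 0.27·0.72 + 0.38·176.72 = 92.548.
Var(X) = E[X²] − (E[X])² = 92.548 − 34.0356 = 58.5124.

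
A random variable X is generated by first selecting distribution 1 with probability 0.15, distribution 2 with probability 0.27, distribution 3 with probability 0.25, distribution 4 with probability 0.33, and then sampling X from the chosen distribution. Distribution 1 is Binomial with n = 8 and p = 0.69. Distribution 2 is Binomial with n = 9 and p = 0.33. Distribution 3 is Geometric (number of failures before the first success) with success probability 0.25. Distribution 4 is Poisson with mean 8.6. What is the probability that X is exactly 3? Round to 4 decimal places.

Conditional on each component, P(X = 3): 1: 0.0526676; 2: 0.273067; 3: 0.105469; 4: 0.0195169.
By total probability, P(X = 3) = 0.15·0.0526676 + 0.27·0.273067 + 0.25·0.105469 + 0.33·0.0195169 = 0.114436.

0.1144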